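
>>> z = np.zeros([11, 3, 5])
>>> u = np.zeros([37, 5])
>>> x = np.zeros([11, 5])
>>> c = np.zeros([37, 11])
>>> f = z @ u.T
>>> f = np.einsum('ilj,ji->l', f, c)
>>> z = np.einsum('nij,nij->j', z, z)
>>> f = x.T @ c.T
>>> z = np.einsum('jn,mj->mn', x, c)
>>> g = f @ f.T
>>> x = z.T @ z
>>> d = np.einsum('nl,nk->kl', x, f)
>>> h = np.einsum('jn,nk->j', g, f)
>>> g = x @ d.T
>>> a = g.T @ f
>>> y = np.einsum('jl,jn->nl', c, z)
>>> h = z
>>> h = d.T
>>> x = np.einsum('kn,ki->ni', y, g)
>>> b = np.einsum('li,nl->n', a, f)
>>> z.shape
(37, 5)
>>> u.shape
(37, 5)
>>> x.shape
(11, 37)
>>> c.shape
(37, 11)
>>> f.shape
(5, 37)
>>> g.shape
(5, 37)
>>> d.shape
(37, 5)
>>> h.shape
(5, 37)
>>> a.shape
(37, 37)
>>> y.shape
(5, 11)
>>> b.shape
(5,)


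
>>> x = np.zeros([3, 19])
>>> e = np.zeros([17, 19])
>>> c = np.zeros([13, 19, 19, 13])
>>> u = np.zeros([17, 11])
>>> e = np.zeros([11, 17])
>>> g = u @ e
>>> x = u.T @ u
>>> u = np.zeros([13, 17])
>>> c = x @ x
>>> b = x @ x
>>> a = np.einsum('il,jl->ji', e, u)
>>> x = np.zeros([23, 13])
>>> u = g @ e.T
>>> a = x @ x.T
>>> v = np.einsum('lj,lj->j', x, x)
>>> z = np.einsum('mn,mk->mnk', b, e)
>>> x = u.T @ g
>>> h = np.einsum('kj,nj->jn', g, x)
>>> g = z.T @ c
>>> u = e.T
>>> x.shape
(11, 17)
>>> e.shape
(11, 17)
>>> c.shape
(11, 11)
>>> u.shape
(17, 11)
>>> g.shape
(17, 11, 11)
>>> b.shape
(11, 11)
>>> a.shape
(23, 23)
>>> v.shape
(13,)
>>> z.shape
(11, 11, 17)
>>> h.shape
(17, 11)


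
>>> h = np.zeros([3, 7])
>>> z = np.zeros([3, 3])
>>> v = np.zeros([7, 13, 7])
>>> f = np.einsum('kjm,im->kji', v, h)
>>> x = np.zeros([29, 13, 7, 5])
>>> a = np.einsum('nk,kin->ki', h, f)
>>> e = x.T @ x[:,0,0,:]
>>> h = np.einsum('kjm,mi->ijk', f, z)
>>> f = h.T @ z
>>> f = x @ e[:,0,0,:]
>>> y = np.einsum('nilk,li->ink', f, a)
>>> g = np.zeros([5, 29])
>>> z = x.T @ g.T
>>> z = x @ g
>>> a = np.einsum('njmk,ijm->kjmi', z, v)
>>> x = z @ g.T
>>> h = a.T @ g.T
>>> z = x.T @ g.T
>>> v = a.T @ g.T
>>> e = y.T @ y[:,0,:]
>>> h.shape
(7, 7, 13, 5)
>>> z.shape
(5, 7, 13, 5)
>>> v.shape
(7, 7, 13, 5)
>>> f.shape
(29, 13, 7, 5)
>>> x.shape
(29, 13, 7, 5)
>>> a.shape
(29, 13, 7, 7)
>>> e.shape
(5, 29, 5)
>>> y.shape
(13, 29, 5)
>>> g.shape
(5, 29)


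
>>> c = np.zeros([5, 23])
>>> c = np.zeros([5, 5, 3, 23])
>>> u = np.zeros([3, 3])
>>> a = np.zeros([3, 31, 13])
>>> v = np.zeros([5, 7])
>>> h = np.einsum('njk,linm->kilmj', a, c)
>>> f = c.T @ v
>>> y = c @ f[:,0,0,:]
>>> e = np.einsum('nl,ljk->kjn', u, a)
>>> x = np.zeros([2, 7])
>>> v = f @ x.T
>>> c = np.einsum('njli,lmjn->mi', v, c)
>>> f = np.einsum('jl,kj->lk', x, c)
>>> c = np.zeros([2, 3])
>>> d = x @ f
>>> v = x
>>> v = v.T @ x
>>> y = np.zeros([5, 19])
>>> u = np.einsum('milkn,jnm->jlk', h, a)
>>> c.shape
(2, 3)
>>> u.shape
(3, 5, 23)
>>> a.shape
(3, 31, 13)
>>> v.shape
(7, 7)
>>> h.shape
(13, 5, 5, 23, 31)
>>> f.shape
(7, 5)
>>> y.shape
(5, 19)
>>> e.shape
(13, 31, 3)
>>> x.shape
(2, 7)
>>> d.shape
(2, 5)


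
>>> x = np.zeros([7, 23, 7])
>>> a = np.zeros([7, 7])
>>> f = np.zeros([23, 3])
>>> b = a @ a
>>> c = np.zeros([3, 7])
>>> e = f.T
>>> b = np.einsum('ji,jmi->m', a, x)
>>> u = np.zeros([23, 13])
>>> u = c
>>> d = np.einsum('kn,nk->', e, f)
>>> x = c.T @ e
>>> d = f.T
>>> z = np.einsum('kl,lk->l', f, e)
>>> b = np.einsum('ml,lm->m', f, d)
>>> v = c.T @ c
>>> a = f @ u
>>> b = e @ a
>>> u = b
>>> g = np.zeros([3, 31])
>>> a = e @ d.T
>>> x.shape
(7, 23)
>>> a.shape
(3, 3)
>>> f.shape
(23, 3)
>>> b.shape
(3, 7)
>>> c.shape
(3, 7)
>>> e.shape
(3, 23)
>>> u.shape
(3, 7)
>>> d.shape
(3, 23)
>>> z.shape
(3,)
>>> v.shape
(7, 7)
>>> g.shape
(3, 31)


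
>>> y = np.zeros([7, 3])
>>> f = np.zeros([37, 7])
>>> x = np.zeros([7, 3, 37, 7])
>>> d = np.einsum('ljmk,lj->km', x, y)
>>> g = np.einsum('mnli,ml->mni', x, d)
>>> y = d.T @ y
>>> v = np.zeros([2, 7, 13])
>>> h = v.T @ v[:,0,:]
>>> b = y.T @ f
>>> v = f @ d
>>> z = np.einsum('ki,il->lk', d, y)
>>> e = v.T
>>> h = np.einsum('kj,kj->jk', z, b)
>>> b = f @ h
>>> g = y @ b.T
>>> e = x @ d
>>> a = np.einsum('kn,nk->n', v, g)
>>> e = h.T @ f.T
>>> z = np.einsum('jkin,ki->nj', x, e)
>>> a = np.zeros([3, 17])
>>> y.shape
(37, 3)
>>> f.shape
(37, 7)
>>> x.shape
(7, 3, 37, 7)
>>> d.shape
(7, 37)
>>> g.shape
(37, 37)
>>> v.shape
(37, 37)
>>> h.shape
(7, 3)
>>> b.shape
(37, 3)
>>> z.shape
(7, 7)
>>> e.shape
(3, 37)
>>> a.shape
(3, 17)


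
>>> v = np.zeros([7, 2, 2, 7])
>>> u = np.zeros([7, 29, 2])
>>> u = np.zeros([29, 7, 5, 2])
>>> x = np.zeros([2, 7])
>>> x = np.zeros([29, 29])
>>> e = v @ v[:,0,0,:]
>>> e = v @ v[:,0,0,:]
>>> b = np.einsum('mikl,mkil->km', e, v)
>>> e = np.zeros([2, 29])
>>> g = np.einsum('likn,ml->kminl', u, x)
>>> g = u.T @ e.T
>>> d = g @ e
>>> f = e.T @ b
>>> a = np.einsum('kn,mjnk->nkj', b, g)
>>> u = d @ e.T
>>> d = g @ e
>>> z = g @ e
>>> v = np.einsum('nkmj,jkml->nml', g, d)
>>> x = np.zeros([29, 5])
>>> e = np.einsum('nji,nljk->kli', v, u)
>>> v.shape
(2, 7, 29)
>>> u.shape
(2, 5, 7, 2)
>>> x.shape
(29, 5)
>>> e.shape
(2, 5, 29)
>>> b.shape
(2, 7)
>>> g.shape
(2, 5, 7, 2)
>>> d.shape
(2, 5, 7, 29)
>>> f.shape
(29, 7)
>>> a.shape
(7, 2, 5)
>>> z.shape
(2, 5, 7, 29)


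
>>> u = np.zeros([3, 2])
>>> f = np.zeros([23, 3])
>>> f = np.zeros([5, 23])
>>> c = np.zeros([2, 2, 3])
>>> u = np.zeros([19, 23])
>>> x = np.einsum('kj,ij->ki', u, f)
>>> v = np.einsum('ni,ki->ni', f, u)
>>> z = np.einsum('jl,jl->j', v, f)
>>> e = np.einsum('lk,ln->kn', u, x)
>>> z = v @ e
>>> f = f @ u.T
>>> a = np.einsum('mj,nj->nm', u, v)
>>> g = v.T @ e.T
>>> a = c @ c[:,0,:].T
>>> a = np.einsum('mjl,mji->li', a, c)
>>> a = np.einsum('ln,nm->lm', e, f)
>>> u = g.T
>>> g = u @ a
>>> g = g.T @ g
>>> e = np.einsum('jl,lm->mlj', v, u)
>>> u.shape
(23, 23)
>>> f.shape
(5, 19)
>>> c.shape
(2, 2, 3)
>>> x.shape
(19, 5)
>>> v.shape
(5, 23)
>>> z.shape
(5, 5)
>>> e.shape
(23, 23, 5)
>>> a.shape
(23, 19)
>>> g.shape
(19, 19)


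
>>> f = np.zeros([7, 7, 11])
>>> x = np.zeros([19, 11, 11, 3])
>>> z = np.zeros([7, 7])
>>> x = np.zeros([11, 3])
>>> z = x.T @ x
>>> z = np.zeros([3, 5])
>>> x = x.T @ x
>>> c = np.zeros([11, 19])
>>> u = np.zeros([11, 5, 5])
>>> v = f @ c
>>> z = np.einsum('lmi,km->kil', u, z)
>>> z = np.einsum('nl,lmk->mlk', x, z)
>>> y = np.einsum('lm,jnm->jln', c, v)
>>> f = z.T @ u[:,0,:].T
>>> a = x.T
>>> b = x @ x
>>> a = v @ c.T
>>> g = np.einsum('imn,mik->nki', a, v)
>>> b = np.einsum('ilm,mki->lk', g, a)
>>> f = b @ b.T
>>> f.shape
(19, 19)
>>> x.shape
(3, 3)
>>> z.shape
(5, 3, 11)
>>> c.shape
(11, 19)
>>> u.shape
(11, 5, 5)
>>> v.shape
(7, 7, 19)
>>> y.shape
(7, 11, 7)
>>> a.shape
(7, 7, 11)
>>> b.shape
(19, 7)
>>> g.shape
(11, 19, 7)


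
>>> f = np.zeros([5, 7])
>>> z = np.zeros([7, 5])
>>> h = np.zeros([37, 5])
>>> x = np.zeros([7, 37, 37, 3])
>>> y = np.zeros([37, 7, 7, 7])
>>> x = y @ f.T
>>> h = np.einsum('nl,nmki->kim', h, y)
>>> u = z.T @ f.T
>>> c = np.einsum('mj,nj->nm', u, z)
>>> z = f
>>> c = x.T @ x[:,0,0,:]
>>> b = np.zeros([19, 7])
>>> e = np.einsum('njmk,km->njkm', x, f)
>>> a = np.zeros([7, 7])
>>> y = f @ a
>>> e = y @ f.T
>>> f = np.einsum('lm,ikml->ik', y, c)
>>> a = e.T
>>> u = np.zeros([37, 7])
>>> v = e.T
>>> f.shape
(5, 7)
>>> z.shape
(5, 7)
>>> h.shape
(7, 7, 7)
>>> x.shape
(37, 7, 7, 5)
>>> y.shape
(5, 7)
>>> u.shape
(37, 7)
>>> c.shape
(5, 7, 7, 5)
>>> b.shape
(19, 7)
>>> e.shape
(5, 5)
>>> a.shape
(5, 5)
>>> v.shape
(5, 5)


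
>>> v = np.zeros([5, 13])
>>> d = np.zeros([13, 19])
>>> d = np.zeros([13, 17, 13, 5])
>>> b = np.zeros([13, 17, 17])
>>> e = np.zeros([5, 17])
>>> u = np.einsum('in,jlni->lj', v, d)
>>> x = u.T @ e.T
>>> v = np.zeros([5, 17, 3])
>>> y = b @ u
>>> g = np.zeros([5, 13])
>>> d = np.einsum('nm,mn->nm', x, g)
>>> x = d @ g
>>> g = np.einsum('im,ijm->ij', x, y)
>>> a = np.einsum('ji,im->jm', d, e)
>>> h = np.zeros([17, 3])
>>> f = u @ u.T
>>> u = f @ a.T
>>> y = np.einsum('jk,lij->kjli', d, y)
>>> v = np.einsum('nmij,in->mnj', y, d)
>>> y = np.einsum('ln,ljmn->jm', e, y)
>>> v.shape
(13, 5, 17)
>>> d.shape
(13, 5)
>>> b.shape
(13, 17, 17)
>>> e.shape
(5, 17)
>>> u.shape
(17, 13)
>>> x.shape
(13, 13)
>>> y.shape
(13, 13)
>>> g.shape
(13, 17)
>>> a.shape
(13, 17)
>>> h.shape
(17, 3)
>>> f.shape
(17, 17)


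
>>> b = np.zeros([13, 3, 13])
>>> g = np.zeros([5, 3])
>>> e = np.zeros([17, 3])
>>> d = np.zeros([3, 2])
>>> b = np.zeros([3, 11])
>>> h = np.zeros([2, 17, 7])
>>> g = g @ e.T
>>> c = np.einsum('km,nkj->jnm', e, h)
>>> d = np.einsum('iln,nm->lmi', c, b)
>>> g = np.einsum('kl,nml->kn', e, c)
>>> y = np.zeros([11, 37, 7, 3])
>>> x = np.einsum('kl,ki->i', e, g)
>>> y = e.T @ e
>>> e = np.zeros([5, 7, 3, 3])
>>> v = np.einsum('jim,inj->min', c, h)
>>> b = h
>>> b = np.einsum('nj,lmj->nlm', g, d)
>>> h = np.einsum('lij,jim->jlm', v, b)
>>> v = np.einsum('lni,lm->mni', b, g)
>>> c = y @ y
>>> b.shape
(17, 2, 11)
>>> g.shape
(17, 7)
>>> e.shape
(5, 7, 3, 3)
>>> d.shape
(2, 11, 7)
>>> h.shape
(17, 3, 11)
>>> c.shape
(3, 3)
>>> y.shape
(3, 3)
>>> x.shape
(7,)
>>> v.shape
(7, 2, 11)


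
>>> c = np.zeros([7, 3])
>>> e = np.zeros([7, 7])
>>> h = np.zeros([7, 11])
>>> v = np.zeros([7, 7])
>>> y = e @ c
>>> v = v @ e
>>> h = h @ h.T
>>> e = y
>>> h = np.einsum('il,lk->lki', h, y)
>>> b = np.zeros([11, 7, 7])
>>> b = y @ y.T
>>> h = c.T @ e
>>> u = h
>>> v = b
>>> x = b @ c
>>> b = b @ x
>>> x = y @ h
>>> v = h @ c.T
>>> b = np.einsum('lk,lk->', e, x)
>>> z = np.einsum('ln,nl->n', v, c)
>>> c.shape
(7, 3)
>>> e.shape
(7, 3)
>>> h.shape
(3, 3)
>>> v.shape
(3, 7)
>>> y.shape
(7, 3)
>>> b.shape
()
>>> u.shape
(3, 3)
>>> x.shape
(7, 3)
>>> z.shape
(7,)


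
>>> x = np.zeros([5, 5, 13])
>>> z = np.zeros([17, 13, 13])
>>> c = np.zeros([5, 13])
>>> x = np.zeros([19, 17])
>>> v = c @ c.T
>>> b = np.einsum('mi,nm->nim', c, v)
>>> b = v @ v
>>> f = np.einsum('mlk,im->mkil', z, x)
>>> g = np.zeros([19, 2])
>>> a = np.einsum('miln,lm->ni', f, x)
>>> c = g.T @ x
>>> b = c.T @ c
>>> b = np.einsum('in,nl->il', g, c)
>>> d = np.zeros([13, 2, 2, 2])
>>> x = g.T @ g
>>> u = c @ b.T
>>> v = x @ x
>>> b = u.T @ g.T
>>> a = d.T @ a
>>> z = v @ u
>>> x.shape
(2, 2)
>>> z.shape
(2, 19)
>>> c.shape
(2, 17)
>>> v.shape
(2, 2)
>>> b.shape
(19, 19)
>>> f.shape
(17, 13, 19, 13)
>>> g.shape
(19, 2)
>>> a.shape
(2, 2, 2, 13)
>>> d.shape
(13, 2, 2, 2)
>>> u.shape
(2, 19)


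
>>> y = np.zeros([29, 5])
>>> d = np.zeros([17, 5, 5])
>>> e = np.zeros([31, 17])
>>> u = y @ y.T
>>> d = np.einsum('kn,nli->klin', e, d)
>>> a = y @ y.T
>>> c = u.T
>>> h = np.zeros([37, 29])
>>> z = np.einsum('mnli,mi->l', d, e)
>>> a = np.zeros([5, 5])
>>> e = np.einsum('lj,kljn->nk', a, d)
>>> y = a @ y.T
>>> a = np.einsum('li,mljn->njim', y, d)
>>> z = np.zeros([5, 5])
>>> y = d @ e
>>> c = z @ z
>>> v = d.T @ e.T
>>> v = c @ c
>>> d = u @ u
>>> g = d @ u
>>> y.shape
(31, 5, 5, 31)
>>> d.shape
(29, 29)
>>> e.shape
(17, 31)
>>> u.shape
(29, 29)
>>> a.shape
(17, 5, 29, 31)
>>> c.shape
(5, 5)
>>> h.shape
(37, 29)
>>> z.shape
(5, 5)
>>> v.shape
(5, 5)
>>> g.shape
(29, 29)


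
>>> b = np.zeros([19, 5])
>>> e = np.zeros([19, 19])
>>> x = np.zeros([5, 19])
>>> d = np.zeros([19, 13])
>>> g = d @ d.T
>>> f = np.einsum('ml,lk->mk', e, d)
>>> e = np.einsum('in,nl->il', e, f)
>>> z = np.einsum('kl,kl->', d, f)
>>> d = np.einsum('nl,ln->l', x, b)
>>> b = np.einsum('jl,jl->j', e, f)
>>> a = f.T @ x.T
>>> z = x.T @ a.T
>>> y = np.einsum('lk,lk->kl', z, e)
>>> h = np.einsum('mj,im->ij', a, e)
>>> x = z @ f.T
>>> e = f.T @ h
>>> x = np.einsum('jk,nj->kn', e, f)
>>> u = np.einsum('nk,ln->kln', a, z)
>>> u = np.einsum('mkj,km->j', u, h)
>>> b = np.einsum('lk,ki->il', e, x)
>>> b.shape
(19, 13)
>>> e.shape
(13, 5)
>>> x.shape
(5, 19)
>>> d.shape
(19,)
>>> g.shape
(19, 19)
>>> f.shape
(19, 13)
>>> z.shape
(19, 13)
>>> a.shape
(13, 5)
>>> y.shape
(13, 19)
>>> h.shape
(19, 5)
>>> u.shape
(13,)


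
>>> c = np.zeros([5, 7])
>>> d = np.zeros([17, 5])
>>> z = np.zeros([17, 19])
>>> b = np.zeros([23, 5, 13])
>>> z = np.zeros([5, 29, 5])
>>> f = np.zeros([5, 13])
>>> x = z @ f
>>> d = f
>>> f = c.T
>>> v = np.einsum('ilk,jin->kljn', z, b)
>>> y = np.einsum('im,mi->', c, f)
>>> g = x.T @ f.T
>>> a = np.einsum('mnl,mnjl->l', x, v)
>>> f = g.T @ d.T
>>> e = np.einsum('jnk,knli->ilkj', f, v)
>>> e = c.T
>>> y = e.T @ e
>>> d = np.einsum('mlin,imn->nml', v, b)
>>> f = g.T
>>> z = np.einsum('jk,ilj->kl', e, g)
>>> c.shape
(5, 7)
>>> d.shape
(13, 5, 29)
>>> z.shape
(5, 29)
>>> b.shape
(23, 5, 13)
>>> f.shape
(7, 29, 13)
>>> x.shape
(5, 29, 13)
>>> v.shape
(5, 29, 23, 13)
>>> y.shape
(5, 5)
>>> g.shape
(13, 29, 7)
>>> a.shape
(13,)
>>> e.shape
(7, 5)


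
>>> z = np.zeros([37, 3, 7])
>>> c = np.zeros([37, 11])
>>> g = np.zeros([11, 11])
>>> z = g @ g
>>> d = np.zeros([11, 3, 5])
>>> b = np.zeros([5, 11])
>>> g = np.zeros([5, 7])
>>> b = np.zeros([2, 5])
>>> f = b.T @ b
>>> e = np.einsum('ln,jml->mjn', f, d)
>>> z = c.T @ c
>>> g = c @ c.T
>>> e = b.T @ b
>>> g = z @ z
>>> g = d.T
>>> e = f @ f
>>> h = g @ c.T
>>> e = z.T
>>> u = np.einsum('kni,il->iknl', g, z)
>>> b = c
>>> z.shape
(11, 11)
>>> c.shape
(37, 11)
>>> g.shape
(5, 3, 11)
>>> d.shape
(11, 3, 5)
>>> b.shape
(37, 11)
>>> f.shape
(5, 5)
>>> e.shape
(11, 11)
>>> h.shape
(5, 3, 37)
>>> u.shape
(11, 5, 3, 11)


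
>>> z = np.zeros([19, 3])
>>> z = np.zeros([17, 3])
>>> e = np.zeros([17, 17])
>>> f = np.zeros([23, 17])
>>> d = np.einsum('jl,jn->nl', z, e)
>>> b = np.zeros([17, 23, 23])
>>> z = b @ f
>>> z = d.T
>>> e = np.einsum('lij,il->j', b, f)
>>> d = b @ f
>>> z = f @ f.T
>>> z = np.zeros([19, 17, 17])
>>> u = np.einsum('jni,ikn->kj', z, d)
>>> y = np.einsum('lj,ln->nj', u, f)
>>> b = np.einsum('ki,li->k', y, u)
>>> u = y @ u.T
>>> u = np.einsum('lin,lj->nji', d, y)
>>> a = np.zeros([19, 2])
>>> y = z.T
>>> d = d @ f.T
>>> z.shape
(19, 17, 17)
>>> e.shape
(23,)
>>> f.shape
(23, 17)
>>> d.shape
(17, 23, 23)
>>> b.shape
(17,)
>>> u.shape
(17, 19, 23)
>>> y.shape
(17, 17, 19)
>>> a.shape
(19, 2)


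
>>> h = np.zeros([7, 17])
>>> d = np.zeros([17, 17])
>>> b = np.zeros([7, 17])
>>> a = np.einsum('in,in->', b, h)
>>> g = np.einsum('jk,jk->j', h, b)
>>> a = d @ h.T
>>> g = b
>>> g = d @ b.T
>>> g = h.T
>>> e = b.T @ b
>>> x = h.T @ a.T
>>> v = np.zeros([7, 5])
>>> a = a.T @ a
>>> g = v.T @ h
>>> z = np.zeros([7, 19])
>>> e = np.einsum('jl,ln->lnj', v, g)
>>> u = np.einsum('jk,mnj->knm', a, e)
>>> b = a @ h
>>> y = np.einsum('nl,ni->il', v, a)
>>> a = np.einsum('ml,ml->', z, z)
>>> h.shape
(7, 17)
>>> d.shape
(17, 17)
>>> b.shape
(7, 17)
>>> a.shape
()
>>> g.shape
(5, 17)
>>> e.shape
(5, 17, 7)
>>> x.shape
(17, 17)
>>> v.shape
(7, 5)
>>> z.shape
(7, 19)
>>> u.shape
(7, 17, 5)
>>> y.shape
(7, 5)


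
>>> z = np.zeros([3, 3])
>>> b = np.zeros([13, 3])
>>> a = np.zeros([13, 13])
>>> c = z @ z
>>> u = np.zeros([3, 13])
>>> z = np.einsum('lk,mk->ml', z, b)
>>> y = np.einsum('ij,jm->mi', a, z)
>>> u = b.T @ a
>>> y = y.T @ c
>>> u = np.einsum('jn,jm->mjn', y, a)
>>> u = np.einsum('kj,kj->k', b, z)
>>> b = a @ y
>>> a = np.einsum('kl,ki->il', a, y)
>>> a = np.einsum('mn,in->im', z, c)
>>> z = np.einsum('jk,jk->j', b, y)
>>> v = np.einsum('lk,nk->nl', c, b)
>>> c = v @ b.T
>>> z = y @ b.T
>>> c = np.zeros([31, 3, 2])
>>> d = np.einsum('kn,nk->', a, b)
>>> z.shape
(13, 13)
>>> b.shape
(13, 3)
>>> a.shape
(3, 13)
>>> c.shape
(31, 3, 2)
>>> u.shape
(13,)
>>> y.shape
(13, 3)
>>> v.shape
(13, 3)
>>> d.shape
()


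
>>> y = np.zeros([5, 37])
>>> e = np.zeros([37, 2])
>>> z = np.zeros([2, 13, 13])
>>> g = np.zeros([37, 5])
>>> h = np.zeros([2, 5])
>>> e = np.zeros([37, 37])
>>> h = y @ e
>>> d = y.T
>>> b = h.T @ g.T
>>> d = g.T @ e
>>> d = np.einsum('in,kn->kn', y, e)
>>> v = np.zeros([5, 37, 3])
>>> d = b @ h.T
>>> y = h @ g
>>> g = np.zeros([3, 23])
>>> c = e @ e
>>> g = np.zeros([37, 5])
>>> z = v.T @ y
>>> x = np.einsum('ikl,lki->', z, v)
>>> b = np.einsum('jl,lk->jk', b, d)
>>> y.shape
(5, 5)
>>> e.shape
(37, 37)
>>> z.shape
(3, 37, 5)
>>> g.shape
(37, 5)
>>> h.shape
(5, 37)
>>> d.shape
(37, 5)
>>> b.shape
(37, 5)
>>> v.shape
(5, 37, 3)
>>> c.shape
(37, 37)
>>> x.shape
()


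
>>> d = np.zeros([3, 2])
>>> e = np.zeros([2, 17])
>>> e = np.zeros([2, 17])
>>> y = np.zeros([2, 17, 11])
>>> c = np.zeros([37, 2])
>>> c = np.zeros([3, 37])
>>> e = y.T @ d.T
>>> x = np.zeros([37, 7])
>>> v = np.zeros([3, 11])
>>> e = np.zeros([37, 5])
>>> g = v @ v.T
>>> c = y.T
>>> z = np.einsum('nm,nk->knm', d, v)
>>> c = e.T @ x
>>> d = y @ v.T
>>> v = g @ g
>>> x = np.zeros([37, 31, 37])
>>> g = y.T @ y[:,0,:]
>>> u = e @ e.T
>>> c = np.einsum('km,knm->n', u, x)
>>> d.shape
(2, 17, 3)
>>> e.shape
(37, 5)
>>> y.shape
(2, 17, 11)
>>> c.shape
(31,)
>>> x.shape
(37, 31, 37)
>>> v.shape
(3, 3)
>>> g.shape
(11, 17, 11)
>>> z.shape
(11, 3, 2)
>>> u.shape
(37, 37)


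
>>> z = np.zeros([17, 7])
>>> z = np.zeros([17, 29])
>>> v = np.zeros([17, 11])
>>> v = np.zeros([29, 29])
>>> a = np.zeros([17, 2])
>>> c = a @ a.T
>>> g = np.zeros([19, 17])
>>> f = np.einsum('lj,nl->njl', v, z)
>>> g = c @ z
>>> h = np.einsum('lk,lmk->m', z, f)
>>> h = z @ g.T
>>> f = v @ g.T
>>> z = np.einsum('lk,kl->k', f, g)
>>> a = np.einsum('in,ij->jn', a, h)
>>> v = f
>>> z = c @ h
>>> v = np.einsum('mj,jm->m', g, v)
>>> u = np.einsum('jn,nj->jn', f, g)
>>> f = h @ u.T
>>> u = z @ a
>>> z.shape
(17, 17)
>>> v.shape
(17,)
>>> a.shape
(17, 2)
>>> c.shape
(17, 17)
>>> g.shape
(17, 29)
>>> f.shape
(17, 29)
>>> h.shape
(17, 17)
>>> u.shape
(17, 2)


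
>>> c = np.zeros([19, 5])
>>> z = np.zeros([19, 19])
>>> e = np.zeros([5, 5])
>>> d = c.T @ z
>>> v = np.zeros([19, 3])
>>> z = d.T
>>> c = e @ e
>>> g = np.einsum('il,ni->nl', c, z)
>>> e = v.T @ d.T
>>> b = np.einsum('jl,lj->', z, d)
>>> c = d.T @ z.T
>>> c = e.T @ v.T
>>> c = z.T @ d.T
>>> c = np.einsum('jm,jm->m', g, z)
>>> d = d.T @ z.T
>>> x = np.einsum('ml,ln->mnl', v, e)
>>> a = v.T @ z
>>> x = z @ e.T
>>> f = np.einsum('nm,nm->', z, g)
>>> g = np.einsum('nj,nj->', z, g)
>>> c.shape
(5,)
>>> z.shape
(19, 5)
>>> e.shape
(3, 5)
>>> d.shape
(19, 19)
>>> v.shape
(19, 3)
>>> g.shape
()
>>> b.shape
()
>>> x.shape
(19, 3)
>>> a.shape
(3, 5)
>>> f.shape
()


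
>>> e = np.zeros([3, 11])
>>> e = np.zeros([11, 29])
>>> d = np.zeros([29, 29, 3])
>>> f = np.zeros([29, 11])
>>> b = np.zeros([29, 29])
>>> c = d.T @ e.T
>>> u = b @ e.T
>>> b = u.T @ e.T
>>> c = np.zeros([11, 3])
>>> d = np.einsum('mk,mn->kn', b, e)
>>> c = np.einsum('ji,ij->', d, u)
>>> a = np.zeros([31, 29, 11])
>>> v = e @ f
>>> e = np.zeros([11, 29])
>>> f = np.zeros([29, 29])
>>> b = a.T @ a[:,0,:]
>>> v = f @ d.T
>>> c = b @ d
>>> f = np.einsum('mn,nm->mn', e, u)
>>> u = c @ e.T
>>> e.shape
(11, 29)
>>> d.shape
(11, 29)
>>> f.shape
(11, 29)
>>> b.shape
(11, 29, 11)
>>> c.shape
(11, 29, 29)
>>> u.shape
(11, 29, 11)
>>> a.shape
(31, 29, 11)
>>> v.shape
(29, 11)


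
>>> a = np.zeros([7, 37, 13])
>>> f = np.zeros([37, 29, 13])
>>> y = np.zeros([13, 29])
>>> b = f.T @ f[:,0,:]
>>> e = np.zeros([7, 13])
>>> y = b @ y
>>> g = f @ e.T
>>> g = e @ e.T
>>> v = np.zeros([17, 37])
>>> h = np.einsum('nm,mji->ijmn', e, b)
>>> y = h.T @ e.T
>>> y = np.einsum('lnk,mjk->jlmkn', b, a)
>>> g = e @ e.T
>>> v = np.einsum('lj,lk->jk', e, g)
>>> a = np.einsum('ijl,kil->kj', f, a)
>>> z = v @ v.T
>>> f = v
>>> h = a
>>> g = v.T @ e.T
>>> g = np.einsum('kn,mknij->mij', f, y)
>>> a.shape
(7, 29)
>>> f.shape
(13, 7)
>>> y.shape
(37, 13, 7, 13, 29)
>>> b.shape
(13, 29, 13)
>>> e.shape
(7, 13)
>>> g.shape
(37, 13, 29)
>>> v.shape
(13, 7)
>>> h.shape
(7, 29)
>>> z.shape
(13, 13)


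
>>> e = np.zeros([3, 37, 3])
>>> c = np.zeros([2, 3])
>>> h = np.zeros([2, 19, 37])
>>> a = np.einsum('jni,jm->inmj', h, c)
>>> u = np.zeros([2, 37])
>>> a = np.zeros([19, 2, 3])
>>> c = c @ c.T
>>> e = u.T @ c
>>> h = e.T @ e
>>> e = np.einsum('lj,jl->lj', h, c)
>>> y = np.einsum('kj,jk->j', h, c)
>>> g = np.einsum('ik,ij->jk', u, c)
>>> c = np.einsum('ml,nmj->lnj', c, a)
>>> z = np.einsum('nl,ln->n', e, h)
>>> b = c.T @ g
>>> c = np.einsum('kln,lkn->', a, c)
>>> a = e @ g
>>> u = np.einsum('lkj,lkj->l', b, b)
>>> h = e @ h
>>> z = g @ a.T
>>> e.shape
(2, 2)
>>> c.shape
()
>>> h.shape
(2, 2)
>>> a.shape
(2, 37)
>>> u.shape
(3,)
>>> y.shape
(2,)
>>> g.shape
(2, 37)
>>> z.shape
(2, 2)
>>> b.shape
(3, 19, 37)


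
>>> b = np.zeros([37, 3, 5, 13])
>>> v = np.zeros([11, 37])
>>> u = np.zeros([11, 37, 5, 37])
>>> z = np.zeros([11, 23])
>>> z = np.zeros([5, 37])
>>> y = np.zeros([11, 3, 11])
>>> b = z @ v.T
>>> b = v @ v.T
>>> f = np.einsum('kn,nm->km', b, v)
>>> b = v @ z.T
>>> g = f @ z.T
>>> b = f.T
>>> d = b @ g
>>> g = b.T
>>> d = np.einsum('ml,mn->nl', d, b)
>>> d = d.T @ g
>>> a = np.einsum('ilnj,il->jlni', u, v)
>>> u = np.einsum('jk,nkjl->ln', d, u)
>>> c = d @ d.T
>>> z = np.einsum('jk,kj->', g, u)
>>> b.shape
(37, 11)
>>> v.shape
(11, 37)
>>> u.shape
(37, 11)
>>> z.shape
()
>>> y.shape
(11, 3, 11)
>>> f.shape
(11, 37)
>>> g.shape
(11, 37)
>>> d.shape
(5, 37)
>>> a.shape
(37, 37, 5, 11)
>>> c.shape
(5, 5)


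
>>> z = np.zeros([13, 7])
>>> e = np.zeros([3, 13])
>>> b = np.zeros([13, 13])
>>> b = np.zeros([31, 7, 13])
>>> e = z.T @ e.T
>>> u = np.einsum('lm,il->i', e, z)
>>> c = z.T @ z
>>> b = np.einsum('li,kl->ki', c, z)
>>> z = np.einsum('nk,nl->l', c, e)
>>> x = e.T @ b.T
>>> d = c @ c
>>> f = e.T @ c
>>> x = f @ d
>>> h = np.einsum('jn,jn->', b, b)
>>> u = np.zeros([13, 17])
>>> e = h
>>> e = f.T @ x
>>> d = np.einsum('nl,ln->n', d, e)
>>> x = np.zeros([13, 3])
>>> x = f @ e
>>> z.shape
(3,)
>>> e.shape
(7, 7)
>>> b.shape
(13, 7)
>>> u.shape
(13, 17)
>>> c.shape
(7, 7)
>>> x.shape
(3, 7)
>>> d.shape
(7,)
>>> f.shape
(3, 7)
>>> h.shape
()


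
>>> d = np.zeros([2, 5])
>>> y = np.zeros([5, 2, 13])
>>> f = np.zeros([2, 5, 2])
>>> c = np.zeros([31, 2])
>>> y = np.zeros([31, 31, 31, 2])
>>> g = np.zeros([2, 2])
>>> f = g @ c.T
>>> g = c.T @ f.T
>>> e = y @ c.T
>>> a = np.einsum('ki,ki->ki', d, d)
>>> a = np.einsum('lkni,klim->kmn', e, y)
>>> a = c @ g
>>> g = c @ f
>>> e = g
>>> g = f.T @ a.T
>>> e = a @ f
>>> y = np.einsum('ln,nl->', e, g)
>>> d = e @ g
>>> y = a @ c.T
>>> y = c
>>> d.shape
(31, 31)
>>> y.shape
(31, 2)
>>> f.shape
(2, 31)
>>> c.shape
(31, 2)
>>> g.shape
(31, 31)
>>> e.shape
(31, 31)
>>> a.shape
(31, 2)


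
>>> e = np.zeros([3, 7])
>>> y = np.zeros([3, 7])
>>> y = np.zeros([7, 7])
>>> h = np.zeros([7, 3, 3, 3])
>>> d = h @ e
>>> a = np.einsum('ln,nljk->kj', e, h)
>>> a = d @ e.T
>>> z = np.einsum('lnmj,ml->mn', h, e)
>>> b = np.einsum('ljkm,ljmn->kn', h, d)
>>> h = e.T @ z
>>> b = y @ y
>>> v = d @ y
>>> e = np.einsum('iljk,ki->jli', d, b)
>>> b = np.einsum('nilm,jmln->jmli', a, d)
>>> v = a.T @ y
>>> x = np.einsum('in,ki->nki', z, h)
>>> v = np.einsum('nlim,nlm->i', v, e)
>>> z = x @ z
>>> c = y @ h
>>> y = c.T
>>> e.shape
(3, 3, 7)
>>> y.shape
(3, 7)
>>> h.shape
(7, 3)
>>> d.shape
(7, 3, 3, 7)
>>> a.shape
(7, 3, 3, 3)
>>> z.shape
(3, 7, 3)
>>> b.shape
(7, 3, 3, 3)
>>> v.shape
(3,)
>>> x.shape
(3, 7, 3)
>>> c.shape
(7, 3)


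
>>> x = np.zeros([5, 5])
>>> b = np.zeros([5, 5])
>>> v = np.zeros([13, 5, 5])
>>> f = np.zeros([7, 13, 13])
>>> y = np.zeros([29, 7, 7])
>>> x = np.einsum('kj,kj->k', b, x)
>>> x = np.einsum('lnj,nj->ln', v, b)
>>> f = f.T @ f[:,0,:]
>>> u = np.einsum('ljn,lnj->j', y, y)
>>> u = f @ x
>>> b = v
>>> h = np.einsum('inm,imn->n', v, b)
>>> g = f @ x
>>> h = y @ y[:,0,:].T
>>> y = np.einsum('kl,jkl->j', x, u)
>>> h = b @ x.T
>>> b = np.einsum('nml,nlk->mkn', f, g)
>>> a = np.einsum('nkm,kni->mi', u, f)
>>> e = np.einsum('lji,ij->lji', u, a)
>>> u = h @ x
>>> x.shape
(13, 5)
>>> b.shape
(13, 5, 13)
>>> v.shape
(13, 5, 5)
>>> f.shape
(13, 13, 13)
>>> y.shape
(13,)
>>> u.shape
(13, 5, 5)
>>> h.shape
(13, 5, 13)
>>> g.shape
(13, 13, 5)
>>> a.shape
(5, 13)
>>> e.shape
(13, 13, 5)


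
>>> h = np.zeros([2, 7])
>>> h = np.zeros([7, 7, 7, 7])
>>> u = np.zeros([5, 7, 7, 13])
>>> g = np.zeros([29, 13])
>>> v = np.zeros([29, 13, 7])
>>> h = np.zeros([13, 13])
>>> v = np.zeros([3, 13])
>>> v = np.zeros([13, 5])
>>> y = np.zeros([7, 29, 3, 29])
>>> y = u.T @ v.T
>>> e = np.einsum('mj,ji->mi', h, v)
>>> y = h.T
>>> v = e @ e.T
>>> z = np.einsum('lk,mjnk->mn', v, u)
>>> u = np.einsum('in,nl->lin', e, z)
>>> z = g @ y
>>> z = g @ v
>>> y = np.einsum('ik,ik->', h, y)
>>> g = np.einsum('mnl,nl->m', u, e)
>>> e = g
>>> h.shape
(13, 13)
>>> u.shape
(7, 13, 5)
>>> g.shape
(7,)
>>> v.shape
(13, 13)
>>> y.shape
()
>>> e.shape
(7,)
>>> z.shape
(29, 13)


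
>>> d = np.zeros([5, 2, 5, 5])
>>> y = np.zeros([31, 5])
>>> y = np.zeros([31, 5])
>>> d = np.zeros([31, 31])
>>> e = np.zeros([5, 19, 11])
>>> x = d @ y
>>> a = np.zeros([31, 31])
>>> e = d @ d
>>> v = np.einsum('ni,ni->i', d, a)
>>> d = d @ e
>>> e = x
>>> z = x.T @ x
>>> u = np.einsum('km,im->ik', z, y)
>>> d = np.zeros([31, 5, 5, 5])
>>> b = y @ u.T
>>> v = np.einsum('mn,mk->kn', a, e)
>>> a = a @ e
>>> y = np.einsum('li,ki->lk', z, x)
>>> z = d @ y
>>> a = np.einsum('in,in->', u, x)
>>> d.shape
(31, 5, 5, 5)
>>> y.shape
(5, 31)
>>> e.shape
(31, 5)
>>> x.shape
(31, 5)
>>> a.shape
()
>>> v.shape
(5, 31)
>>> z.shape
(31, 5, 5, 31)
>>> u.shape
(31, 5)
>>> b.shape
(31, 31)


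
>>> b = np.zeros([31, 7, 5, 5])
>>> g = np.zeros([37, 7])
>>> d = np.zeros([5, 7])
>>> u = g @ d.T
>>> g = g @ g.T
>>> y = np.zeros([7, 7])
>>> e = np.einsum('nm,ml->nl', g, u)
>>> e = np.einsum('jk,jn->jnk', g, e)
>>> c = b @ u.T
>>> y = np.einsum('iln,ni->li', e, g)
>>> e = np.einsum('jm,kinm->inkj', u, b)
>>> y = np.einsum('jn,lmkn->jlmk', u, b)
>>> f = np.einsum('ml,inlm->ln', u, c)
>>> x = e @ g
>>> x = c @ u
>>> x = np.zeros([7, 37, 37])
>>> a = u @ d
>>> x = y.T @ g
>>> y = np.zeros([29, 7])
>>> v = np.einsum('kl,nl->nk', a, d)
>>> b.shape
(31, 7, 5, 5)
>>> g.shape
(37, 37)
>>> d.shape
(5, 7)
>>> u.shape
(37, 5)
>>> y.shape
(29, 7)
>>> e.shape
(7, 5, 31, 37)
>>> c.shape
(31, 7, 5, 37)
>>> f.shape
(5, 7)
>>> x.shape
(5, 7, 31, 37)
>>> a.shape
(37, 7)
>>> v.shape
(5, 37)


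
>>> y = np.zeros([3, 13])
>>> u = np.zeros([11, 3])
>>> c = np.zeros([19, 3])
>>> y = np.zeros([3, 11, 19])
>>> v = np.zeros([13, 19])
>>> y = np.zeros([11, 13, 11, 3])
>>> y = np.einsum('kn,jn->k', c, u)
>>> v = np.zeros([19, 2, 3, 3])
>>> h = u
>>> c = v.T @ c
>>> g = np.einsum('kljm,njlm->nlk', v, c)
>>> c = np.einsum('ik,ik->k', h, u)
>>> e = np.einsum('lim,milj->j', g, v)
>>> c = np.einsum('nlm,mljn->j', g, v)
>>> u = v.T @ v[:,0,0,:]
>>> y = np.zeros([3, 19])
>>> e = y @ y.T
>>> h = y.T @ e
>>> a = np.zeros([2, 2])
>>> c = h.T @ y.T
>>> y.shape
(3, 19)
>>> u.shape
(3, 3, 2, 3)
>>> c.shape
(3, 3)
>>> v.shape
(19, 2, 3, 3)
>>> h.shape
(19, 3)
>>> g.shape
(3, 2, 19)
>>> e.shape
(3, 3)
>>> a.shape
(2, 2)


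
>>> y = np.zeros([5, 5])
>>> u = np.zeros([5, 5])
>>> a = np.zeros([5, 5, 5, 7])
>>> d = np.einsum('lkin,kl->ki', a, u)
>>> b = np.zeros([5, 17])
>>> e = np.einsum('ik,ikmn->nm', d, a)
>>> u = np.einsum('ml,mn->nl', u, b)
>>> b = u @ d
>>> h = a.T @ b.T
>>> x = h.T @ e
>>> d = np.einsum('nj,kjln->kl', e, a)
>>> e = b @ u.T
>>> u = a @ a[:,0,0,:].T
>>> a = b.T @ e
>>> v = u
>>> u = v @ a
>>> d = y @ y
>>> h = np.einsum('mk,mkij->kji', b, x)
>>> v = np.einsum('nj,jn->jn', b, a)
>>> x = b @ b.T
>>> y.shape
(5, 5)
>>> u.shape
(5, 5, 5, 17)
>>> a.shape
(5, 17)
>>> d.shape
(5, 5)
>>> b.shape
(17, 5)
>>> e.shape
(17, 17)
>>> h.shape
(5, 5, 5)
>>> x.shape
(17, 17)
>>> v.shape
(5, 17)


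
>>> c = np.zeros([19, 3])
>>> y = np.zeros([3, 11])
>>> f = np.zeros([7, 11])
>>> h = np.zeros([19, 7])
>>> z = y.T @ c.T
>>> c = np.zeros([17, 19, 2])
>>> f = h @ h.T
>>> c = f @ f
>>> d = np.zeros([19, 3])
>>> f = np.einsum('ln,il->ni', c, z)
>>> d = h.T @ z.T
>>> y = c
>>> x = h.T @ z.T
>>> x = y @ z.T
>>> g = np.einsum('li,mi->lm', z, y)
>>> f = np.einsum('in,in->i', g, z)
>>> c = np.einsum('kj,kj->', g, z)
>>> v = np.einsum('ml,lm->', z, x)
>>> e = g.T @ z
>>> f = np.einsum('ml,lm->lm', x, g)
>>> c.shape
()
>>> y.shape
(19, 19)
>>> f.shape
(11, 19)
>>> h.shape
(19, 7)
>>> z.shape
(11, 19)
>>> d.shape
(7, 11)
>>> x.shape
(19, 11)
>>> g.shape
(11, 19)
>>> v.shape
()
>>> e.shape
(19, 19)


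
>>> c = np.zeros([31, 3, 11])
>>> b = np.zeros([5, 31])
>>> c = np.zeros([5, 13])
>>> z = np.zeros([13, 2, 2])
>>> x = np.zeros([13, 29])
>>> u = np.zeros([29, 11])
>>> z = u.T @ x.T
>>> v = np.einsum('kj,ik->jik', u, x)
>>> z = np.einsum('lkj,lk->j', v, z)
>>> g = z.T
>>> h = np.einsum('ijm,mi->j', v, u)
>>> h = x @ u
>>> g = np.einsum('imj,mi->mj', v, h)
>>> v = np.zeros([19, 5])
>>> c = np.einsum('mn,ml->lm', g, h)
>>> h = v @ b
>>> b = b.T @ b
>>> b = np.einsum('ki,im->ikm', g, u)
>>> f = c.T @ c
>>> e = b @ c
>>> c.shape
(11, 13)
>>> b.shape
(29, 13, 11)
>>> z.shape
(29,)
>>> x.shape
(13, 29)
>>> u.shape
(29, 11)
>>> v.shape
(19, 5)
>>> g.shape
(13, 29)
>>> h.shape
(19, 31)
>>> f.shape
(13, 13)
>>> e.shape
(29, 13, 13)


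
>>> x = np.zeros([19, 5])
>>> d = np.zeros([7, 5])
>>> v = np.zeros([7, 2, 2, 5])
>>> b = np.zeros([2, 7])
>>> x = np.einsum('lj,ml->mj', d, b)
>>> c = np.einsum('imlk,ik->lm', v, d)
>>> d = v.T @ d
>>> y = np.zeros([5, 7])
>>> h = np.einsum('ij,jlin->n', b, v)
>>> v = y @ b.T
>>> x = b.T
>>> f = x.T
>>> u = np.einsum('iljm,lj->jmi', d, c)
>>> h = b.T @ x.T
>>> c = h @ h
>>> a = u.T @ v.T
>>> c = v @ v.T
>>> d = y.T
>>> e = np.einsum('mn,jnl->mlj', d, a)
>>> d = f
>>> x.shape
(7, 2)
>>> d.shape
(2, 7)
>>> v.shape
(5, 2)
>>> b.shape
(2, 7)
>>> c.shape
(5, 5)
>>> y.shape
(5, 7)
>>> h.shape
(7, 7)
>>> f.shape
(2, 7)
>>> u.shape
(2, 5, 5)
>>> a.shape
(5, 5, 5)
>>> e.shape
(7, 5, 5)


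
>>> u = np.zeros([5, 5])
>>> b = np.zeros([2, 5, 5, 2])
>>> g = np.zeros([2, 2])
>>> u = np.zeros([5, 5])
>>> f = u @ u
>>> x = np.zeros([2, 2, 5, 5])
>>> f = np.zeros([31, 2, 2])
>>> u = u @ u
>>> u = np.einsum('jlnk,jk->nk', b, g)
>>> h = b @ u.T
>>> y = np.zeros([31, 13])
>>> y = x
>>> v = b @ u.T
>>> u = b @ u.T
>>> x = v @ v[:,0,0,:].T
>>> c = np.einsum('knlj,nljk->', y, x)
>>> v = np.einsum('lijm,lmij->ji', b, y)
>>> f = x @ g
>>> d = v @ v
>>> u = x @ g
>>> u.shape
(2, 5, 5, 2)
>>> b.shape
(2, 5, 5, 2)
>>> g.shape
(2, 2)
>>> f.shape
(2, 5, 5, 2)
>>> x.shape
(2, 5, 5, 2)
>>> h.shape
(2, 5, 5, 5)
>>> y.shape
(2, 2, 5, 5)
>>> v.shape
(5, 5)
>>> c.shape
()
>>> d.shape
(5, 5)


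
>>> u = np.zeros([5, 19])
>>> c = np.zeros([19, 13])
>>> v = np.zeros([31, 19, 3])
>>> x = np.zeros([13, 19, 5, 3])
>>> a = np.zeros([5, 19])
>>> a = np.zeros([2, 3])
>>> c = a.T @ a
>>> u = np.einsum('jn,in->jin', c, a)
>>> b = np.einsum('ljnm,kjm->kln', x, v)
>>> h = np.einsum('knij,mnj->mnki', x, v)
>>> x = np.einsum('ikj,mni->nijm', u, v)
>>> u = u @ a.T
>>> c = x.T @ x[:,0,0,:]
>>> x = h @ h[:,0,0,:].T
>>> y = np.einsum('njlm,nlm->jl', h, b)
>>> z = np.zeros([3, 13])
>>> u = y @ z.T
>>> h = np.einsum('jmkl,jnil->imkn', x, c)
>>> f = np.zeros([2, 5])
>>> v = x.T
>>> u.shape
(19, 3)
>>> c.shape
(31, 3, 3, 31)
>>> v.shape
(31, 13, 19, 31)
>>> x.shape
(31, 19, 13, 31)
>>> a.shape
(2, 3)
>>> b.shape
(31, 13, 5)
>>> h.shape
(3, 19, 13, 3)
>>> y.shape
(19, 13)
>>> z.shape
(3, 13)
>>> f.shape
(2, 5)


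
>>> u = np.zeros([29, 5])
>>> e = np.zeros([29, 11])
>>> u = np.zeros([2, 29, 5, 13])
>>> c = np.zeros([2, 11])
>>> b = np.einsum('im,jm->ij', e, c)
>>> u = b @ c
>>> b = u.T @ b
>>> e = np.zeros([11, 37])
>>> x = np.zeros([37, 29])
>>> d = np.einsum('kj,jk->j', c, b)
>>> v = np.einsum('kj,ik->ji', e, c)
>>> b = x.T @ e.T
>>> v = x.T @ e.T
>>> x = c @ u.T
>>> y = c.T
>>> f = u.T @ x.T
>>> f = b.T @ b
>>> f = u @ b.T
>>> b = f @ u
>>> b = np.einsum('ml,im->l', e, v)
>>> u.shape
(29, 11)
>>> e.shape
(11, 37)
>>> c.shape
(2, 11)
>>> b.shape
(37,)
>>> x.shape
(2, 29)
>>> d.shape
(11,)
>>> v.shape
(29, 11)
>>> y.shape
(11, 2)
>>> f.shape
(29, 29)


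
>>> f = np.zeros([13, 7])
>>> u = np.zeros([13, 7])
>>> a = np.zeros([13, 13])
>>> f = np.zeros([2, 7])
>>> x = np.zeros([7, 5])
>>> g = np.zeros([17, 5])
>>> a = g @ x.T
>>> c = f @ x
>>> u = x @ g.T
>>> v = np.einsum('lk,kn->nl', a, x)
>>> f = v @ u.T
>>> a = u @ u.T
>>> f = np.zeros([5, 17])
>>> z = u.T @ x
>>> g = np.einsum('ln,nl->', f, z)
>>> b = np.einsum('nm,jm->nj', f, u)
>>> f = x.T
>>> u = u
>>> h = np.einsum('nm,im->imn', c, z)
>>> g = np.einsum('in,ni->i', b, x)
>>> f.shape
(5, 7)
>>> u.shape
(7, 17)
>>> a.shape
(7, 7)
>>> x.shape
(7, 5)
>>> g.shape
(5,)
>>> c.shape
(2, 5)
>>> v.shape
(5, 17)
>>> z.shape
(17, 5)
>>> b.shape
(5, 7)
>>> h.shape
(17, 5, 2)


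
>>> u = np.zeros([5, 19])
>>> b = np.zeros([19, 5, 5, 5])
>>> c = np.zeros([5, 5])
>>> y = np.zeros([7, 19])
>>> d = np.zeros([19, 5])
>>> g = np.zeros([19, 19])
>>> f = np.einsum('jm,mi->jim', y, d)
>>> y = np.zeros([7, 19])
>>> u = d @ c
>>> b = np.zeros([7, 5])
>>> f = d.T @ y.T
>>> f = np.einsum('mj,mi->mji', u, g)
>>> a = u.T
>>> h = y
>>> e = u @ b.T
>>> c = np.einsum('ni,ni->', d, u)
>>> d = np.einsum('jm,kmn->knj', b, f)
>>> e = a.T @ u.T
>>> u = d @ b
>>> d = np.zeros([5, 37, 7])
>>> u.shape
(19, 19, 5)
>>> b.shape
(7, 5)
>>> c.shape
()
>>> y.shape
(7, 19)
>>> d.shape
(5, 37, 7)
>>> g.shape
(19, 19)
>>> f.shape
(19, 5, 19)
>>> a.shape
(5, 19)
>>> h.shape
(7, 19)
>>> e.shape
(19, 19)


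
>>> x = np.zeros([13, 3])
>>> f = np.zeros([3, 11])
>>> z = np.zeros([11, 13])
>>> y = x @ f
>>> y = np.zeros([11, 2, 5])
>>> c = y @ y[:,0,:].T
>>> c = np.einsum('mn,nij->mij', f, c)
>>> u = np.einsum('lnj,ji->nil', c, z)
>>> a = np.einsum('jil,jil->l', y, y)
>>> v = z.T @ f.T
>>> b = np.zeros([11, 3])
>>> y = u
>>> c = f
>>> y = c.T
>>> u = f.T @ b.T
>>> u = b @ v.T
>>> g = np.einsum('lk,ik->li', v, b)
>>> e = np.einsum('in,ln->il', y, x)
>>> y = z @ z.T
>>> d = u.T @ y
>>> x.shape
(13, 3)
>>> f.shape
(3, 11)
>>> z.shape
(11, 13)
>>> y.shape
(11, 11)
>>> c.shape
(3, 11)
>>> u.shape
(11, 13)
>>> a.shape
(5,)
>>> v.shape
(13, 3)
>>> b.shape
(11, 3)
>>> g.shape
(13, 11)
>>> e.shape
(11, 13)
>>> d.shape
(13, 11)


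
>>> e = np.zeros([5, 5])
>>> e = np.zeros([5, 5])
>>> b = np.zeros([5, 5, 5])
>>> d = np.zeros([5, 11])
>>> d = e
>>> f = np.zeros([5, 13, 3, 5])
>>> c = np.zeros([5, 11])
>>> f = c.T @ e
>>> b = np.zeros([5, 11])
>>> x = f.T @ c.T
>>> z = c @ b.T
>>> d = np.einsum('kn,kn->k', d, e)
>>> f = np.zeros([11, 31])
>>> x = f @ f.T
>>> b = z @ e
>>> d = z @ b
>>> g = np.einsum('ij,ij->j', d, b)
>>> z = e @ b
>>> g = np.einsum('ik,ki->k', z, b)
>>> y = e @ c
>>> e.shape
(5, 5)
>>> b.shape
(5, 5)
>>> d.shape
(5, 5)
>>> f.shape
(11, 31)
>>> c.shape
(5, 11)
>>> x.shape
(11, 11)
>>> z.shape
(5, 5)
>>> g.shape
(5,)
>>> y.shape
(5, 11)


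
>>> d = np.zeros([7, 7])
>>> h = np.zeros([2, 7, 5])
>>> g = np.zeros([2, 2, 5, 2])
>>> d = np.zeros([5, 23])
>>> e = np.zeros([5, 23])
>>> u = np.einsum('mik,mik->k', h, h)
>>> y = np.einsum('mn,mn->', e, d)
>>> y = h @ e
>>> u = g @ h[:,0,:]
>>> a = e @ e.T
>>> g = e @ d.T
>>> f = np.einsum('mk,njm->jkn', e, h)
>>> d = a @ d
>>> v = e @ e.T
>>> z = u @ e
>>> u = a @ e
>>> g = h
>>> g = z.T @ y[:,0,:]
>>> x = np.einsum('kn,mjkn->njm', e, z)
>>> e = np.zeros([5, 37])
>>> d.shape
(5, 23)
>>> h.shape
(2, 7, 5)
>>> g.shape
(23, 5, 2, 23)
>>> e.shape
(5, 37)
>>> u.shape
(5, 23)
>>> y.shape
(2, 7, 23)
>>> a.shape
(5, 5)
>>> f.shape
(7, 23, 2)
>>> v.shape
(5, 5)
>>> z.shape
(2, 2, 5, 23)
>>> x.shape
(23, 2, 2)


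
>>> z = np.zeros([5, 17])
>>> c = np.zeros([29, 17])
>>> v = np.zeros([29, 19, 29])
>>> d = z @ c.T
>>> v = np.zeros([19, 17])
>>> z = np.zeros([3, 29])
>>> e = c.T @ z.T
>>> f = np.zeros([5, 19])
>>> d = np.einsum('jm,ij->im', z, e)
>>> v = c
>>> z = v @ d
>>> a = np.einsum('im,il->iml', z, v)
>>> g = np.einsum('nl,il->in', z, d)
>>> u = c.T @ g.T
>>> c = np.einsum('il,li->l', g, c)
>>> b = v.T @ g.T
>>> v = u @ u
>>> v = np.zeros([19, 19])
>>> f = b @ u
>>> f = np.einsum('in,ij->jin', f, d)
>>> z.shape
(29, 29)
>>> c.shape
(29,)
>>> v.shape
(19, 19)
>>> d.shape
(17, 29)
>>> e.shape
(17, 3)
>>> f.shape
(29, 17, 17)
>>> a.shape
(29, 29, 17)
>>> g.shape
(17, 29)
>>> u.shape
(17, 17)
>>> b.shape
(17, 17)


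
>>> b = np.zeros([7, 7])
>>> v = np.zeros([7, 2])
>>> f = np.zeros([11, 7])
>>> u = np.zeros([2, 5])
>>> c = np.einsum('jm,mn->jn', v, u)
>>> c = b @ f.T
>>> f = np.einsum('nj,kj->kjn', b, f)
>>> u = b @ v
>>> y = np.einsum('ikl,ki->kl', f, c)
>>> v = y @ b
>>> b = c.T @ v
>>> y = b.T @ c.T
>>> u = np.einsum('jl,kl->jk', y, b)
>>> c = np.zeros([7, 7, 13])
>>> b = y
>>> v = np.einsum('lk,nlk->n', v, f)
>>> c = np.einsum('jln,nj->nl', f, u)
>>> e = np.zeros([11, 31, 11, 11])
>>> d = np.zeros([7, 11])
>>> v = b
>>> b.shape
(7, 7)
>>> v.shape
(7, 7)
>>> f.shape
(11, 7, 7)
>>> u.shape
(7, 11)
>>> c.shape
(7, 7)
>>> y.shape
(7, 7)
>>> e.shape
(11, 31, 11, 11)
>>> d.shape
(7, 11)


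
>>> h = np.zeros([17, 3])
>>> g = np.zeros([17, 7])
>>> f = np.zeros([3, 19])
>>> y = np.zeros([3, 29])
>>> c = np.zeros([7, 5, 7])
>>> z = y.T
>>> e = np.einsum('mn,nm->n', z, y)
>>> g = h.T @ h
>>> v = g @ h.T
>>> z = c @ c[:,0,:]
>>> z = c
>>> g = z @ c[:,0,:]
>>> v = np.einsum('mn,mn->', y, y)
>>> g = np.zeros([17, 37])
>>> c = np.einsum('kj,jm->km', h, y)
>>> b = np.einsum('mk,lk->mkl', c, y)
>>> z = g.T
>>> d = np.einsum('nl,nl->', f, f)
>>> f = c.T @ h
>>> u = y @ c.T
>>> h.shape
(17, 3)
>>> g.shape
(17, 37)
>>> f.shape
(29, 3)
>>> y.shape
(3, 29)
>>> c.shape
(17, 29)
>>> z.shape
(37, 17)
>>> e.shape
(3,)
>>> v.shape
()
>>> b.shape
(17, 29, 3)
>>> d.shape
()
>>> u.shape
(3, 17)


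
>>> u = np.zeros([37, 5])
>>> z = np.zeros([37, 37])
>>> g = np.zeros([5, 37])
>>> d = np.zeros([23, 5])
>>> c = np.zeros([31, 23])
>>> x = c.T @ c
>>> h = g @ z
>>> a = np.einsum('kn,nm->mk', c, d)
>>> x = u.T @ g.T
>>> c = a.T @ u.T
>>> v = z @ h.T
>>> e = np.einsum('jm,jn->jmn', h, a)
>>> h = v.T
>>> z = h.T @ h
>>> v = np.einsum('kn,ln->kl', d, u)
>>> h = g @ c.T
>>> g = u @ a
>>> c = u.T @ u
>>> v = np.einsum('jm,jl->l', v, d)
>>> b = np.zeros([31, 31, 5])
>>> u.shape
(37, 5)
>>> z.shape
(37, 37)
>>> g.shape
(37, 31)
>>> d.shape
(23, 5)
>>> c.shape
(5, 5)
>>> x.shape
(5, 5)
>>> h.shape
(5, 31)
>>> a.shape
(5, 31)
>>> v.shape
(5,)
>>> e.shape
(5, 37, 31)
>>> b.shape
(31, 31, 5)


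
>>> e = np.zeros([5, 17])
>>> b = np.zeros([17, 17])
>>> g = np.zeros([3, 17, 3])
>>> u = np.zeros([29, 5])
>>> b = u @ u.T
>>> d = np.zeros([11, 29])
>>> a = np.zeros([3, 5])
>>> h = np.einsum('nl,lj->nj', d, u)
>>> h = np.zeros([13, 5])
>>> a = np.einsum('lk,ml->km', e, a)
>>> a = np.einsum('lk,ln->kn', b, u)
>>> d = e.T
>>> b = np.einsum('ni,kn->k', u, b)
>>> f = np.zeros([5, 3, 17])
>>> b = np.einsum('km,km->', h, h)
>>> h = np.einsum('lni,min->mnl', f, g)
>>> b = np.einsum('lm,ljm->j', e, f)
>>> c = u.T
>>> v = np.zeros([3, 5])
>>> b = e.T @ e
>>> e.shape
(5, 17)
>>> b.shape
(17, 17)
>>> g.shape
(3, 17, 3)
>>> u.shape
(29, 5)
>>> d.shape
(17, 5)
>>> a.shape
(29, 5)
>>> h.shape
(3, 3, 5)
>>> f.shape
(5, 3, 17)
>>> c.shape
(5, 29)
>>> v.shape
(3, 5)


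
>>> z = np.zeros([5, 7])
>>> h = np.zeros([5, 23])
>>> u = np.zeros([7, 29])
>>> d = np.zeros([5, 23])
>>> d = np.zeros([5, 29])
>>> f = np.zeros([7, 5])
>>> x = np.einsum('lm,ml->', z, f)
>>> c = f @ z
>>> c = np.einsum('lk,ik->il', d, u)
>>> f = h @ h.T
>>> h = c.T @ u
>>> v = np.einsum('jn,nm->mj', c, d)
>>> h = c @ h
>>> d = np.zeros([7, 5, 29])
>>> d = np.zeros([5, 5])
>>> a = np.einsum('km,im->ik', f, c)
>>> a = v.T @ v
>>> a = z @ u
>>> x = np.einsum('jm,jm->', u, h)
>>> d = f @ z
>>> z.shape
(5, 7)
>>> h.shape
(7, 29)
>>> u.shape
(7, 29)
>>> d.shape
(5, 7)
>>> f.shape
(5, 5)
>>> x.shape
()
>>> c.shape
(7, 5)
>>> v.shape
(29, 7)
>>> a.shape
(5, 29)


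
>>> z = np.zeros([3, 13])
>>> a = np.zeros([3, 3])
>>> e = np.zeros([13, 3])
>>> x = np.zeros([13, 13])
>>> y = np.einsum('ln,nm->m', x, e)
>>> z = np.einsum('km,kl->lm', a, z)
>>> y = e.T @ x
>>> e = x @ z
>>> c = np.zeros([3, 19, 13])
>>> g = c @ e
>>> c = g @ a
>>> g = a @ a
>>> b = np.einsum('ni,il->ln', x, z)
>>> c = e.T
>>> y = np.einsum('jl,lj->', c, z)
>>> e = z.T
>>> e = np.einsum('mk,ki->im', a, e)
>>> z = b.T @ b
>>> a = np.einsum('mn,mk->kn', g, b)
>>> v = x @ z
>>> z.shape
(13, 13)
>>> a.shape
(13, 3)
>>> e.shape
(13, 3)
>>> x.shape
(13, 13)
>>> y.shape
()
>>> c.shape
(3, 13)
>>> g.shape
(3, 3)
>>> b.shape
(3, 13)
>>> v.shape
(13, 13)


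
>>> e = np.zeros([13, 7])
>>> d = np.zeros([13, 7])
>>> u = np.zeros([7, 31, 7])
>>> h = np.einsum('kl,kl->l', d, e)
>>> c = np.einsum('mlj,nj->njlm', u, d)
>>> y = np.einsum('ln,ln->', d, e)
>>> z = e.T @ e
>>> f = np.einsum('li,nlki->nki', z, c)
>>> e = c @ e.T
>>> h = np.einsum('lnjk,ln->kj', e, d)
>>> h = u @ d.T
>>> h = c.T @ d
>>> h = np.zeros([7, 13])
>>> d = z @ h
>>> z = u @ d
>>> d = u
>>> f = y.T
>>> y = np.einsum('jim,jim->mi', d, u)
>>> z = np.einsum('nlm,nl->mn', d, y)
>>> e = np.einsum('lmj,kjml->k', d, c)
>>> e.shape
(13,)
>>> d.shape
(7, 31, 7)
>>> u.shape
(7, 31, 7)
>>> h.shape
(7, 13)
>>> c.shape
(13, 7, 31, 7)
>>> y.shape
(7, 31)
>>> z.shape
(7, 7)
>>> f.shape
()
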